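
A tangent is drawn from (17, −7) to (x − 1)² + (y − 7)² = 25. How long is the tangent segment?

The centre is (1, 7) and r = 5. The square of the distance from P to the centre is 256 + 196 = 452.
By the tangent–radius right angle, tangent length = √(|PO|² − r²) = √427.

√427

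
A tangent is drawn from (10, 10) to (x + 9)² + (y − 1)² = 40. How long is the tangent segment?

With centre O = (−9, 1), |OP|² = 442 and r² = 40.
By the tangent–radius right angle, tangent length = √(|PO|² − r²) = √402.

√402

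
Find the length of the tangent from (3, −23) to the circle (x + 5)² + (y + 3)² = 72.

The centre is (−5, −3) and r = 6√2. The square of the distance from P to the centre is 64 + 400 = 464.
The tangent meets the radius at right angles, so tangent² = |PO|² − r² = 464 − 72 = 392.

14√2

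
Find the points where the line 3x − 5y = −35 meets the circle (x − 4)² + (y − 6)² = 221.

(−10, 1) and (15, 16)

From the line, y = (35 + 3x)/5. Substituting:
34x² − 170x − 5100 = 0  ⟹  x² − 5x − 150 = 0
x = 15 or x = −10, giving (15, 16) and (−10, 1).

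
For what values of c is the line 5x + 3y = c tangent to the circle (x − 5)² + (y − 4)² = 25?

c = 37 ± 5√34

Tangency holds when the distance from the centre (5, 4) to the line equals the radius 5:
|5·5 + 3·4 − c| / √34 = 5
|c − (37)| = 5√34.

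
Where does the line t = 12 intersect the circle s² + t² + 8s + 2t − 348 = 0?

Express t = 12 and substitute into the circle:
s² + 8s − 180 = 0
s = 10 or s = −18, giving (10, 12) and (−18, 12).

(−18, 12) and (10, 12)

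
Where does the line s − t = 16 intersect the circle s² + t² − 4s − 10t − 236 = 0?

(5, −11) and (18, 2)

From the line, t = s − 16. Substituting:
2s² − 46s + 180 = 0  ⟹  s² − 23s + 90 = 0
s = 18 or s = 5, giving (18, 2) and (5, −11).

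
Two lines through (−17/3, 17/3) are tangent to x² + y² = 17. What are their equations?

x + 4y = 17 and 4x + y = −17

Write the tangent as mx − y + (17/3 − m·(−17/3)) = 0 and set its distance from the centre to √17:
[m·(17/3) − (−17/3)]² = 17(m² + 1)
4m² + 17m + 4 = 0, so m = −1/4 or m = −4.
With m = −1/4: x + 4y = 17. With m = −4: 4x + y = −17.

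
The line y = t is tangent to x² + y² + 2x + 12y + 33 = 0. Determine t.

t = −8 or t = −4

Tangency holds when the distance from the centre (−1, −6) to the line equals the radius 2:
|0·(−1) + 1·(−6) − t| / √1 = 2
|t − (−6)| = 2, so t = −4 or t = −8.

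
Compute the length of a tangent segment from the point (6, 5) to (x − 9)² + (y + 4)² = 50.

2√10

The centre is (9, −4) and r = 5√2. The square of the distance from P to the centre is 9 + 81 = 90.
The tangent meets the radius at right angles, so tangent² = |PO|² − r² = 90 − 50 = 40.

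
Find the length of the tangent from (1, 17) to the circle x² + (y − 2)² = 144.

√82

With centre O = (0, 2), |OP|² = 226 and r² = 144.
The tangent meets the radius at right angles, so tangent² = |PO|² − r² = 226 − 144 = 82.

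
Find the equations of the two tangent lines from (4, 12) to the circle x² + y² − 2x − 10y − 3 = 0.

5x + 2y = 44 and 2x − 5y = −52

A line y − (12) = m(x − (4)) is tangent when its distance from (1, 5) is √29:
(−3m − (−7))² = 29(m² + 1)
10m² + 21m − 10 = 0, so m = −5/2 or m = 2/5.
Through (4, 12) these give 5x + 2y = 44 and 2x − 5y = −52.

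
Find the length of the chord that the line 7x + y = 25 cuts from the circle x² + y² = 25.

Express y = −7x + 25 and substitute into the circle:
50x² − 350x + 600 = 0  ⟹  x² − 7x + 12 = 0
x = 4 or x = 3, giving (4, −3) and (3, 4).
|(4, −3) − (3, 4)| = √((1)² + (−7)²) = 5√2.

5√2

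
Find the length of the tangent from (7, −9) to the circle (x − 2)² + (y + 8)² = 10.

4

Centre (2, −8), r² = 10. |PO|² = (5)² + (−1)² = 26.
By the tangent–radius right angle, tangent length = √(|PO|² − r²) = √16 = 4.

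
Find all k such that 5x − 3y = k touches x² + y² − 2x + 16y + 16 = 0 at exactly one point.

For a tangent, require d(centre, line) = r = 7.
|5·1 − 3·(−8) − k| / √34 = 7
|k − (29)| = 7√34.

k = 29 ± 7√34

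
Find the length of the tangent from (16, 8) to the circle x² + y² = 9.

√311

The centre is (0, 0) and r = 3. The square of the distance from P to the centre is 256 + 64 = 320.
By the tangent–radius right angle, tangent length = √(|PO|² − r²) = √311.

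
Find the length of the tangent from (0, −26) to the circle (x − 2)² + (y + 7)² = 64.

Centre (2, −7), r² = 64. |PO|² = (−2)² + (−19)² = 365.
Power of the point: PT² = |PO|² − r² = 301, so PT = √301.

√301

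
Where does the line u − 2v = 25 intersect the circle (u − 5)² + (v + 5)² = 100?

Express v = (−25 + u)/2 and substitute into the circle:
5u² − 70u − 75 = 0  ⟹  u² − 14u − 15 = 0
u = 15 or u = −1, giving (15, −5) and (−1, −13).

(−1, −13) and (15, −5)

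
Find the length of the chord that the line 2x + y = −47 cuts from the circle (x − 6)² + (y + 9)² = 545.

Express y = −2x − 47 and substitute into the circle:
5x² + 140x + 935 = 0  ⟹  x² + 28x + 187 = 0
x = −11 or x = −17, giving (−11, −25) and (−17, −13).
Chord length = distance between (−11, −25) and (−17, −13) = √180 = 6√5.

6√5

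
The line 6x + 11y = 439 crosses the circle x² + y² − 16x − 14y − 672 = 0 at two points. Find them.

(9, 35) and (31, 23)

Express y = (439 − 6x)/11 and substitute into the circle:
157x² − 6280x + 43803 = 0  ⟹  x² − 40x + 279 = 0
x = 31 or x = 9, giving (31, 23) and (9, 35).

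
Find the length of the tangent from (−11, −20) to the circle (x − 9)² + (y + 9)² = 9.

16√2

With centre O = (9, −9), |OP|² = 521 and r² = 9.
By the tangent–radius right angle, tangent length = √(|PO|² − r²) = √512 = 16√2.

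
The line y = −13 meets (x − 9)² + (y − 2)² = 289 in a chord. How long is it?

16

The distance from (9, 2) to the line is 15, and r² = 289.
Half the chord is √(r² − d²) = √(64), so the full chord is 16.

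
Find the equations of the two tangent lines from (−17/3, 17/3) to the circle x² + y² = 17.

4x + y = −17 and x + 4y = 17

Let a tangent through (−17/3, 17/3) have slope m. Its distance from (0, 0) must equal √17:
(17/3m − (−17/3))² = 17(m² + 1)
4m² + 17m + 4 = 0, so m = −4 or m = −1/4.
With m = −4: 4x + y = −17. With m = −1/4: x + 4y = 17.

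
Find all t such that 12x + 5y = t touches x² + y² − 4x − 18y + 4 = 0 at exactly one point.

t = −48 or t = 186

Tangency holds when the distance from the centre (2, 9) to the line equals the radius 9:
|12·2 + 5·9 − t| / √169 = 9
|t − (69)| = 9·13, so t = 186 or t = −48.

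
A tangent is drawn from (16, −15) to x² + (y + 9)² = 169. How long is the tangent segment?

The centre is (0, −9) and r = 13. The square of the distance from P to the centre is 256 + 36 = 292.
Power of the point: PT² = |PO|² − r² = 123, so PT = √123.

√123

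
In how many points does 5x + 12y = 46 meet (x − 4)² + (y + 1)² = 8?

0

Centre (4, −1), r² = 8. Distance² from centre to line = (−38)²/169 = 1444/169.
Since d² > r², the line lies outside the circle.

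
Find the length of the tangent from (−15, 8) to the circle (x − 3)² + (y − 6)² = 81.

The centre is (3, 6) and r = 9. The square of the distance from P to the centre is 324 + 4 = 328.
The tangent meets the radius at right angles, so tangent² = |PO|² − r² = 328 − 81 = 247.

√247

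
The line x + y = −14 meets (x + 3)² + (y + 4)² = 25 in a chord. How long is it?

√2

The distance from (−3, −4) to the line is 7/√2, and r² = 25.
Chord = 2√(r² − d²) = 2·√(1/2) = √2.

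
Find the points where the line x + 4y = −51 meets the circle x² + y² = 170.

From the line, y = (−51 − x)/4. Substituting:
17x² + 102x − 119 = 0  ⟹  x² + 6x − 7 = 0
x = 1 or x = −7, giving (1, −13) and (−7, −11).

(−7, −11) and (1, −13)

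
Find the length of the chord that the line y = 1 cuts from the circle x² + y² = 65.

16

Centre (0, 0), r² = 65. Perpendicular distance d from centre to line = |−1| / √1 = 1.
Half the chord is √(r² − d²) = √(64), so the full chord is 16.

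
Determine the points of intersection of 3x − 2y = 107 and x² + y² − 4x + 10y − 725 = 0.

(17, −28) and (29, −10)

Substitute y = (−107 + 3x)/2:
13x² − 598x + 6409 = 0  ⟹  x² − 46x + 493 = 0
x = 29 or x = 17, giving (29, −10) and (17, −28).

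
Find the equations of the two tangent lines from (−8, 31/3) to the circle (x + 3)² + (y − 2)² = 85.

Let a tangent through (−8, 31/3) have slope m. Its distance from (−3, 2) must equal √85:
[m·(5) − (−25/3)]² = 85(m² + 1)
54m² − 75m + 14 = 0, so m = 7/6 or m = 2/9.
With m = 7/6: 7x − 6y = −118. With m = 2/9: 2x − 9y = −109.

7x − 6y = −118 and 2x − 9y = −109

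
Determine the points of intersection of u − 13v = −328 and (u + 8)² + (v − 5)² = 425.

Substitute v = (328 + u)/13:
170u² + 3230u + 8160 = 0  ⟹  u² + 19u + 48 = 0
u = −3 or u = −16, giving (−3, 25) and (−16, 24).

(−16, 24) and (−3, 25)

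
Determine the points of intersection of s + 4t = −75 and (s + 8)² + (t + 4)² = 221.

(−19, −14) and (−3, −18)

Substitute t = (−75 − s)/4:
17s² + 374s + 969 = 0  ⟹  s² + 22s + 57 = 0
s = −3 or s = −19, giving (−3, −18) and (−19, −14).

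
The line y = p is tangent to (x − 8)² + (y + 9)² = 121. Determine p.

p = −20 or p = 2

For a tangent, require d(centre, line) = r = 11.
|0·8 + 1·(−9) − p| / √1 = 11
|p − (−9)| = 11, so p = 2 or p = −20.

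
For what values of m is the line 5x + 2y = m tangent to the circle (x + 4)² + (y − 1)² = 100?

The line touches the circle iff its distance from (−4, 1) is 10:
|5·(−4) + 2·1 − m| / √29 = 10
|m − (−18)| = 10√29.

m = −18 ± 10√29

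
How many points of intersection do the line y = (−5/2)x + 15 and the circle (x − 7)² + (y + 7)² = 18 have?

Centre (7, −7), r² = 18. Distance² from centre to line = (−9)²/29 = 81/29.
Since d² < r², the line cuts the circle twice.

2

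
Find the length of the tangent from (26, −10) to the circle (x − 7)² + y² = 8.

√453

With centre O = (7, 0), |OP|² = 461 and r² = 8.
The tangent meets the radius at right angles, so tangent² = |PO|² − r² = 461 − 8 = 453.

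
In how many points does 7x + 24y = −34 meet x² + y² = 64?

Centre (0, 0), r² = 64. Distance² from centre to line = (34)²/625 = 1156/625.
Since d² < r², the line cuts the circle twice.

2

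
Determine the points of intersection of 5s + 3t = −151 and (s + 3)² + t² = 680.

From the line, t = (−151 − 5s)/3. Substituting:
34s² + 1564s + 16762 = 0  ⟹  s² + 46s + 493 = 0
s = −17 or s = −29, giving (−17, −22) and (−29, −2).

(−29, −2) and (−17, −22)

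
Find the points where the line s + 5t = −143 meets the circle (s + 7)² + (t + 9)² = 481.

From the line, t = (−143 − s)/5. Substituting:
26s² + 546s − 1196 = 0  ⟹  s² + 21s − 46 = 0
s = 2 or s = −23, giving (2, −29) and (−23, −24).

(−23, −24) and (2, −29)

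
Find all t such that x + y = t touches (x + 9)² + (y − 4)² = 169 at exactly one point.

For a tangent, require d(centre, line) = r = 13.
|1·(−9) + 1·4 − t| / √2 = 13
|t − (−5)| = 13√2.

t = −5 ± 13√2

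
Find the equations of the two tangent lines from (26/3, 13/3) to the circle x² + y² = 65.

4x + 7y = 65 and 8x − y = 65

Write the tangent as mx − y + (13/3 − m·(26/3)) = 0 and set its distance from the centre to √65:
[m·(−26/3) − (−13/3)]² = 65(m² + 1)
7m² − 52m − 32 = 0, so m = −4/7 or m = 8.
With m = −4/7: 4x + 7y = 65. With m = 8: 8x − y = 65.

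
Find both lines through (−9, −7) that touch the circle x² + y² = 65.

x + 8y = −65 and 8x − y = −65

Let a tangent through (−9, −7) have slope m. Its distance from (0, 0) must equal √65:
[m·(9) − (7)]² = 65(m² + 1)
8m² − 63m − 8 = 0, so m = −1/8 or m = 8.
With m = −1/8: x + 8y = −65. With m = 8: 8x − y = −65.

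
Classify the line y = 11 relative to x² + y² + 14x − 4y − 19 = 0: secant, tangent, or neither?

Centre (−7, 2), r² = 72. Distance² from centre to line = (−9)² = 81.
Since d² > r², the line lies outside the circle.

neither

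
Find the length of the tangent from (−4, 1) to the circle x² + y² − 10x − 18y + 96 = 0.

3√15

The centre is (5, 9) and r = √10. The square of the distance from P to the centre is 81 + 64 = 145.
The tangent meets the radius at right angles, so tangent² = |PO|² − r² = 145 − 10 = 135.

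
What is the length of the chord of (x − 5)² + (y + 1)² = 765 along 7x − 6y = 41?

Substitute y = (−41 + 7x)/6:
85x² − 850x − 25415 = 0  ⟹  x² − 10x − 299 = 0
x = 23 or x = −13, giving (23, 20) and (−13, −22).
|(23, 20) − (−13, −22)| = √((36)² + (42)²) = 6√85.

6√85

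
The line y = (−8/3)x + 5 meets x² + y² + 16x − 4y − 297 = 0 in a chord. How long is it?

The distance from (−8, 2) to the line is 73/√73, and r² = 365.
Half the chord is √(r² − d²) = √(292), so the full chord is 4√73.

4√73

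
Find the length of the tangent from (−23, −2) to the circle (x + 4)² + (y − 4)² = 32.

The centre is (−4, 4) and r = 4√2. The square of the distance from P to the centre is 361 + 36 = 397.
By the tangent–radius right angle, tangent length = √(|PO|² − r²) = √365.

√365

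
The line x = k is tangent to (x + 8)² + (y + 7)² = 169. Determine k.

k = −21 or k = 5

Tangency holds when the distance from the centre (−8, −7) to the line equals the radius 13:
|1·(−8) + 0·(−7) − k| / √1 = 13
|k − (−8)| = 13, so k = 5 or k = −21.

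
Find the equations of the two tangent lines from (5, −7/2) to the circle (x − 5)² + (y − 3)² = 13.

Write the tangent as mx − y + (−7/2 − m·(5)) = 0 and set its distance from the centre to √13:
[m·(0) − (13/2)]² = 13(m² + 1)
4m² − 9 = 0, so m = 3/2 or m = −3/2.
Through (5, −7/2) these give 3x − 2y = 22 and 3x + 2y = 8.

3x − 2y = 22 and 3x + 2y = 8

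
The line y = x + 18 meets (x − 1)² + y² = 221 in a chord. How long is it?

Substitute y = x + 18:
2x² + 34x + 104 = 0  ⟹  x² + 17x + 52 = 0
x = −4 or x = −13, giving (−4, 14) and (−13, 5).
|(−4, 14) − (−13, 5)| = √((9)² + (9)²) = 9√2.

9√2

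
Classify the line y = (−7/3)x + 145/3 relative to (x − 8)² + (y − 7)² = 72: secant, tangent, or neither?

Centre (8, 7), r² = 72. Distance² from centre to line = (−68)²/58 = 2312/29.
Since d² > r², the line lies outside the circle.

neither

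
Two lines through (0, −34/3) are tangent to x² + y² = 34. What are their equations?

A line y − (−34/3) = m(x − (0)) is tangent when its distance from (0, 0) is √34:
(0m − (34/3))² = 34(m² + 1)
9m² − 25 = 0, so m = 5/3 or m = −5/3.
With m = 5/3: 5x − 3y = 34. With m = −5/3: 5x + 3y = −34.

5x − 3y = 34 and 5x + 3y = −34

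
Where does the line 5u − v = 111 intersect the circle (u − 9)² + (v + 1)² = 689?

(17, −26) and (26, 19)

Substitute v = 5u − 111:
26u² − 1118u + 11492 = 0  ⟹  u² − 43u + 442 = 0
u = 26 or u = 17, giving (26, 19) and (17, −26).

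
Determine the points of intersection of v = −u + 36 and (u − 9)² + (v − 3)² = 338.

Substitute v = −u + 36:
2u² − 84u + 832 = 0  ⟹  u² − 42u + 416 = 0
u = 26 or u = 16, giving (26, 10) and (16, 20).

(16, 20) and (26, 10)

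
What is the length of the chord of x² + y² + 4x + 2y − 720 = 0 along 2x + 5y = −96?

8√29

Express y = (−96 − 2x)/5 and substitute into the circle:
29x² + 464x − 9744 = 0  ⟹  x² + 16x − 336 = 0
x = 12 or x = −28, giving (12, −24) and (−28, −8).
Chord length = distance between (12, −24) and (−28, −8) = √1856 = 8√29.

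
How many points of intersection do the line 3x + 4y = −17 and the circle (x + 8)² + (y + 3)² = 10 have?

Centre (−8, −3), r² = 10. Distance² from centre to line = (−19)²/25 = 361/25.
Since d² > r², the line lies outside the circle.

0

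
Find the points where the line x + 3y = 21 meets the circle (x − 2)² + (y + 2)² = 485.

Substitute y = (21 − x)/3:
10x² − 90x − 3600 = 0  ⟹  x² − 9x − 360 = 0
x = 24 or x = −15, giving (24, −1) and (−15, 12).

(−15, 12) and (24, −1)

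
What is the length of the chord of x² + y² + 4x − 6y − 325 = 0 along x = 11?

The distance from (−2, 3) to the line is 13, and r² = 338.
Chord = 2√(r² − d²) = 2·√(169) = 26.

26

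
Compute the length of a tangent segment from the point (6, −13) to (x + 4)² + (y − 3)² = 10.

Centre (−4, 3), r² = 10. |PO|² = (10)² + (−16)² = 356.
The tangent meets the radius at right angles, so tangent² = |PO|² − r² = 356 − 10 = 346.

√346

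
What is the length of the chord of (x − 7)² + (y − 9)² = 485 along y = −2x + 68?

The distance from (7, 9) to the line is 45/√5, and r² = 485.
Half the chord is √(r² − d²) = √(80), so the full chord is 8√5.

8√5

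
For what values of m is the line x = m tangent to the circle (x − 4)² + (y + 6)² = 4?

Tangency holds when the distance from the centre (4, −6) to the line equals the radius 2:
|1·4 + 0·(−6) − m| / √1 = 2
|m − (4)| = 2, so m = 6 or m = 2.

m = 2 or m = 6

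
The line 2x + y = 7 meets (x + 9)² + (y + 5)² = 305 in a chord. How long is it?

The distance from (−9, −5) to the line is 30/√5, and r² = 305.
Chord = 2√(r² − d²) = 2·√(125) = 10√5.

10√5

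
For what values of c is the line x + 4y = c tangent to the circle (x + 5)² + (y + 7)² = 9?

Tangency holds when the distance from the centre (−5, −7) to the line equals the radius 3:
|1·(−5) + 4·(−7) − c| / √17 = 3
|c − (−33)| = 3√17.

c = −33 ± 3√17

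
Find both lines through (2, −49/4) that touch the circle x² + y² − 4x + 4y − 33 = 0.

5x − 4y = 59 and 5x + 4y = −39

A line y − (−49/4) = m(x − (2)) is tangent when its distance from (2, −2) is √41:
(0m − (41/4))² = 41(m² + 1)
16m² − 25 = 0, so m = 5/4 or m = −5/4.
Through (2, −49/4) these give 5x − 4y = 59 and 5x + 4y = −39.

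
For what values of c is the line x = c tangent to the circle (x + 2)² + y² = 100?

c = −12 or c = 8

For a tangent, require d(centre, line) = r = 10.
|1·(−2) + 0·0 − c| / √1 = 10
|c − (−2)| = 10, so c = 8 or c = −12.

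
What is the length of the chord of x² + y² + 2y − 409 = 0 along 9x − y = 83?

The distance from (0, −1) to the line is 82/√82, and r² = 410.
Chord = 2√(r² − d²) = 2·√(328) = 4√82.

4√82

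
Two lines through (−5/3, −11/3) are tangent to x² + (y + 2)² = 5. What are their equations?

x + 2y = −9 and 2x + y = −7

Write the tangent as mx − y + (−11/3 − m·(−5/3)) = 0 and set its distance from the centre to √5:
(5/3m − (5/3))² = 5(m² + 1)
2m² + 5m + 2 = 0, so m = −1/2 or m = −2.
With m = −1/2: x + 2y = −9. With m = −2: 2x + y = −7.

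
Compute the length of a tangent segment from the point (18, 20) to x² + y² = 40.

The centre is (0, 0) and r = 2√10. The square of the distance from P to the centre is 324 + 400 = 724.
Power of the point: PT² = |PO|² − r² = 684, so PT = 6√19.

6√19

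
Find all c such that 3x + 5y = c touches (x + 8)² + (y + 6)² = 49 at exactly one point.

c = −54 ± 7√34

For a tangent, require d(centre, line) = r = 7.
|3·(−8) + 5·(−6) − c| / √34 = 7
|c − (−54)| = 7√34.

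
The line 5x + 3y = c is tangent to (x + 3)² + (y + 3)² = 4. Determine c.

c = −24 ± 2√34

For a tangent, require d(centre, line) = r = 2.
|5·(−3) + 3·(−3) − c| / √34 = 2
|c − (−24)| = 2√34.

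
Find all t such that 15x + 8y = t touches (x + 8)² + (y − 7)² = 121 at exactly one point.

For a tangent, require d(centre, line) = r = 11.
|15·(−8) + 8·7 − t| / √289 = 11
|t − (−64)| = 11·17, so t = 123 or t = −251.

t = −251 or t = 123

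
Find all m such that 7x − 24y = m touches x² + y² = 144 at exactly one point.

For a tangent, require d(centre, line) = r = 12.
|7·0 − 24·0 − m| / √625 = 12
|m| = 12·25, so m = 300 or m = −300.

m = −300 or m = 300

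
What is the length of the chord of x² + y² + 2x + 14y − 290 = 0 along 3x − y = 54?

From the line, y = 3x − 54. Substituting:
10x² − 280x + 1870 = 0  ⟹  x² − 28x + 187 = 0
x = 17 or x = 11, giving (17, −3) and (11, −21).
|(17, −3) − (11, −21)| = √((6)² + (18)²) = 6√10.

6√10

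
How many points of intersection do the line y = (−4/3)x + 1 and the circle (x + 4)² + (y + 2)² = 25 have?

d² = (4·(−4) + 3·(−2) − (3))²/25 = 25; r² = 25.
Since d² = r², the line is tangent.

1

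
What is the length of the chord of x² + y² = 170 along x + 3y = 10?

Express y = (10 − x)/3 and substitute into the circle:
10x² − 20x − 1430 = 0  ⟹  x² − 2x − 143 = 0
x = 13 or x = −11, giving (13, −1) and (−11, 7).
Chord length = distance between (13, −1) and (−11, 7) = √640 = 8√10.

8√10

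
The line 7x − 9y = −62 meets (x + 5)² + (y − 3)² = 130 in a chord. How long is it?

Substitute y = (62 + 7x)/9:
130x² + 1300x − 7280 = 0  ⟹  x² + 10x − 56 = 0
x = 4 or x = −14, giving (4, 10) and (−14, −4).
|(4, 10) − (−14, −4)| = √((18)² + (14)²) = 2√130.

2√130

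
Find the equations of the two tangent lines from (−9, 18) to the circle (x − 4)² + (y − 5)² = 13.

2x + 3y = 36 and 3x + 2y = 9

Let a tangent through (−9, 18) have slope m. Its distance from (4, 5) must equal √13:
[m·(13) − (−13)]² = 13(m² + 1)
6m² + 13m + 6 = 0, so m = −2/3 or m = −3/2.
With m = −2/3: 2x + 3y = 36. With m = −3/2: 3x + 2y = 9.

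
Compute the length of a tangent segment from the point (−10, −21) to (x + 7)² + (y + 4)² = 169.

The centre is (−7, −4) and r = 13. The square of the distance from P to the centre is 9 + 289 = 298.
By the tangent–radius right angle, tangent length = √(|PO|² − r²) = √129.

√129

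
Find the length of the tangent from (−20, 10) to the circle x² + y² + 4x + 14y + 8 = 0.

2√142

Centre (−2, −7), r² = 45. |PO|² = (−18)² + (17)² = 613.
The tangent meets the radius at right angles, so tangent² = |PO|² − r² = 613 − 45 = 568.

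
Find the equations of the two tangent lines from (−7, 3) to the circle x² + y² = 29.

A line y − (3) = m(x − (−7)) is tangent when its distance from (0, 0) is √29:
(7m − (−3))² = 29(m² + 1)
10m² + 21m − 10 = 0, so m = −5/2 or m = 2/5.
Through (−7, 3) these give 5x + 2y = −29 and 2x − 5y = −29.

5x + 2y = −29 and 2x − 5y = −29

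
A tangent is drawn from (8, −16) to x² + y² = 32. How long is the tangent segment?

12√2

With centre O = (0, 0), |OP|² = 320 and r² = 32.
By the tangent–radius right angle, tangent length = √(|PO|² − r²) = √288 = 12√2.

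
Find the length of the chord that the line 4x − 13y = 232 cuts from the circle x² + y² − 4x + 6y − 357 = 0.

Substitute y = (−232 + 4x)/13:
185x² − 2220x − 24605 = 0  ⟹  x² − 12x − 133 = 0
x = 19 or x = −7, giving (19, −12) and (−7, −20).
Chord length = distance between (19, −12) and (−7, −20) = √740 = 2√185.

2√185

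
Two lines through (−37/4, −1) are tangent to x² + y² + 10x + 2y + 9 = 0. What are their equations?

4x − y = −36 and 4x + y = −38

Write the tangent as mx − y + (−1 − m·(−37/4)) = 0 and set its distance from the centre to √17:
(17/4m − (0))² = 17(m² + 1)
m² − 16 = 0, so m = 4 or m = −4.
With m = 4: 4x − y = −36. With m = −4: 4x + y = −38.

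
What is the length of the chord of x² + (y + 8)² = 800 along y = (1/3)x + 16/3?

16√10

Express y = (16 + x)/3 and substitute into the circle:
10x² + 80x − 5600 = 0  ⟹  x² + 8x − 560 = 0
x = 20 or x = −28, giving (20, 12) and (−28, −4).
Chord length = distance between (20, 12) and (−28, −4) = √2560 = 16√10.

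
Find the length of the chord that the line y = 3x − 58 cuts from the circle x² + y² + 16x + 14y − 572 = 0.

Centre (−8, −7), r² = 685. Perpendicular distance d from centre to line = |−75| / √10 = 75/√10.
Chord = 2√(r² − d²) = 2·√(245/2) = 7√10.

7√10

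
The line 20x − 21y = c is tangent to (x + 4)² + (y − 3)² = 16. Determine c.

c = −259 or c = −27

The line touches the circle iff its distance from (−4, 3) is 4:
|20·(−4) − 21·3 − c| / √841 = 4
|c − (−143)| = 4·29, so c = −27 or c = −259.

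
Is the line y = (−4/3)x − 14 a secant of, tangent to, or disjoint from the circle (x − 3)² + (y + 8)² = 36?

Substituting the line into the circle gives 25x² + 90x + 81 = 0.
Discriminant = (90)² − 4·25·(81) = 0.
A repeated root: the line is tangent.

tangent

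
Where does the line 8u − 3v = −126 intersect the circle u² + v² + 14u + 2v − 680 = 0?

(−24, −22) and (−6, 26)

Substitute v = (126 + 8u)/3:
73u² + 2190u + 10512 = 0  ⟹  u² + 30u + 144 = 0
u = −6 or u = −24, giving (−6, 26) and (−24, −22).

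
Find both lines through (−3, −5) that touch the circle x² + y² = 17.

Write the tangent as mx − y + (−5 − m·(−3)) = 0 and set its distance from the centre to √17:
[m·(3) − (5)]² = 17(m² + 1)
4m² + 15m − 4 = 0, so m = 1/4 or m = −4.
Through (−3, −5) these give x − 4y = 17 and 4x + y = −17.

x − 4y = 17 and 4x + y = −17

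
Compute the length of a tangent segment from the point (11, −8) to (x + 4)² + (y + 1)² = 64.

√210

The centre is (−4, −1) and r = 8. The square of the distance from P to the centre is 225 + 49 = 274.
By the tangent–radius right angle, tangent length = √(|PO|² − r²) = √210.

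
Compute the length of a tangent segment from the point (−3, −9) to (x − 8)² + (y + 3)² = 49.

Centre (8, −3), r² = 49. |PO|² = (−11)² + (−6)² = 157.
Power of the point: PT² = |PO|² − r² = 108, so PT = 6√3.

6√3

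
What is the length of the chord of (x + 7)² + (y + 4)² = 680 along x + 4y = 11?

From the line, y = (11 − x)/4. Substituting:
17x² + 170x − 9367 = 0  ⟹  x² + 10x − 551 = 0
x = 19 or x = −29, giving (19, −2) and (−29, 10).
Chord length = distance between (19, −2) and (−29, 10) = √2448 = 12√17.

12√17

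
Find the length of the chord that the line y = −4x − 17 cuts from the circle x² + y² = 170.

6√17

Substitute y = −4x − 17:
17x² + 136x + 119 = 0  ⟹  x² + 8x + 7 = 0
x = −1 or x = −7, giving (−1, −13) and (−7, 11).
Chord length = distance between (−1, −13) and (−7, 11) = √612 = 6√17.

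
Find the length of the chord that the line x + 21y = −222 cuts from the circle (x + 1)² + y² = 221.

√442

The distance from (−1, 0) to the line is 221/√442, and r² = 221.
Half the chord is √(r² − d²) = √(221/2), so the full chord is √442.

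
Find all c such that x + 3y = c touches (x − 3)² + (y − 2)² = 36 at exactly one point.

c = 9 ± 6√10

For a tangent, require d(centre, line) = r = 6.
|1·3 + 3·2 − c| / √10 = 6
|c − (9)| = 6√10.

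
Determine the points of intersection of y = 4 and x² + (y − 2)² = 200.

(−14, 4) and (14, 4)

Substitute y = 4:
x² − 196 = 0
x = 14 or x = −14, giving (14, 4) and (−14, 4).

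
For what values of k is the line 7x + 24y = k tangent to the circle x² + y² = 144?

k = −300 or k = 300

The line touches the circle iff its distance from (0, 0) is 12:
|7·0 + 24·0 − k| / √625 = 12
|k| = 12·25, so k = 300 or k = −300.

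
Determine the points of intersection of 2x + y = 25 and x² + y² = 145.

Express y = −2x + 25 and substitute into the circle:
5x² − 100x + 480 = 0  ⟹  x² − 20x + 96 = 0
x = 12 or x = 8, giving (12, 1) and (8, 9).

(8, 9) and (12, 1)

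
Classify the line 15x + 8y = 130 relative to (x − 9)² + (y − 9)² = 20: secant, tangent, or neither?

Centre (9, 9), r² = 20. Distance² from centre to line = (77)²/289 = 5929/289.
Since d² > r², the line lies outside the circle.

neither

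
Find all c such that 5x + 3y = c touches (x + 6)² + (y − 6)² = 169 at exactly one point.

c = −12 ± 13√34

Tangency holds when the distance from the centre (−6, 6) to the line equals the radius 13:
|5·(−6) + 3·6 − c| / √34 = 13
|c − (−12)| = 13√34.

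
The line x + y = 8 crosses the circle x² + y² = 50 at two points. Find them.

(1, 7) and (7, 1)

From the line, y = −x + 8. Substituting:
2x² − 16x + 14 = 0  ⟹  x² − 8x + 7 = 0
x = 7 or x = 1, giving (7, 1) and (1, 7).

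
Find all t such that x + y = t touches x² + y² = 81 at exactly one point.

Tangency holds when the distance from the centre (0, 0) to the line equals the radius 9:
|1·0 + 1·0 − t| / √2 = 9
|t| = 9√2.

t = ±9√2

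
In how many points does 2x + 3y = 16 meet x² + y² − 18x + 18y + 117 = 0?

Substituting the line into the circle gives 13x² − 334x + 2173 = 0.
Δ = 111556 − 112996 = −1440.
No real roots: the line does not meet the circle.

0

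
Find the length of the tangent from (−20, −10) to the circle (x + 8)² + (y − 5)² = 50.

√319

With centre O = (−8, 5), |OP|² = 369 and r² = 50.
By the tangent–radius right angle, tangent length = √(|PO|² − r²) = √319.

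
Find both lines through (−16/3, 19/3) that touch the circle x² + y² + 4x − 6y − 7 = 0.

x − 2y = −18 and 2x − y = −17

Let a tangent through (−16/3, 19/3) have slope m. Its distance from (−2, 3) must equal 2√5:
(10/3m − (−10/3))² = 20(m² + 1)
2m² − 5m + 2 = 0, so m = 1/2 or m = 2.
Through (−16/3, 19/3) these give x − 2y = −18 and 2x − y = −17.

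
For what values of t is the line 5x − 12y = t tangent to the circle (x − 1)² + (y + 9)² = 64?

For a tangent, require d(centre, line) = r = 8.
|5·1 − 12·(−9) − t| / √169 = 8
|t − (113)| = 8·13, so t = 217 or t = 9.

t = 9 or t = 217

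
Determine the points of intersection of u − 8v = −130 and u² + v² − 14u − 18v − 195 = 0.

(−10, 15) and (22, 19)

Substitute v = (130 + u)/8:
65u² − 780u − 14300 = 0  ⟹  u² − 12u − 220 = 0
u = 22 or u = −10, giving (22, 19) and (−10, 15).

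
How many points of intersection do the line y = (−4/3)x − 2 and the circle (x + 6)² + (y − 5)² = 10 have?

Substituting the line into the circle gives 25x² + 276x + 675 = 0.
Discriminant = (276)² − 4·25·(675) = 8676 > 0.
Two real roots: the line is a secant.

2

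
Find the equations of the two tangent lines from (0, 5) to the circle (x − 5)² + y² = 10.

3x + y = 5 and x + 3y = 15

Write the tangent as mx − y + (5 − m·(0)) = 0 and set its distance from the centre to √10:
(5m − (−5))² = 10(m² + 1)
3m² + 10m + 3 = 0, so m = −3 or m = −1/3.
Through (0, 5) these give 3x + y = 5 and x + 3y = 15.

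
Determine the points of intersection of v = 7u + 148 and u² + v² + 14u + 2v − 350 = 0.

From the line, v = 7u + 148. Substituting:
50u² + 2100u + 21850 = 0  ⟹  u² + 42u + 437 = 0
u = −19 or u = −23, giving (−19, 15) and (−23, −13).

(−23, −13) and (−19, 15)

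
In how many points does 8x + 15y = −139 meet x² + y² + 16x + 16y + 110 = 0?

2

Centre (−8, −8), r² = 18. Distance² from centre to line = (−45)²/289 = 2025/289.
Since d² < r², the line cuts the circle twice.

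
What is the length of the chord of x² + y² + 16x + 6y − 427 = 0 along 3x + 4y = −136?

20

The distance from (−8, −3) to the line is 100/√25, and r² = 500.
Half the chord is √(r² − d²) = √(100), so the full chord is 20.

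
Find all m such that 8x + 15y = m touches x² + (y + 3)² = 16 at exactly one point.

m = −113 or m = 23

Tangency holds when the distance from the centre (0, −3) to the line equals the radius 4:
|8·0 + 15·(−3) − m| / √289 = 4
|m − (−45)| = 4·17, so m = 23 or m = −113.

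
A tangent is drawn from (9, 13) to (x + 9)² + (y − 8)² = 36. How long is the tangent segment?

√313

The centre is (−9, 8) and r = 6. The square of the distance from P to the centre is 324 + 25 = 349.
Power of the point: PT² = |PO|² − r² = 313, so PT = √313.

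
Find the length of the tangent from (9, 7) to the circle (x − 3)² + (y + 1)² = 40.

Centre (3, −1), r² = 40. |PO|² = (6)² + (8)² = 100.
Power of the point: PT² = |PO|² − r² = 60, so PT = 2√15.

2√15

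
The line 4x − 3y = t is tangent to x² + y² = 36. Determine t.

t = −30 or t = 30

Tangency holds when the distance from the centre (0, 0) to the line equals the radius 6:
|4·0 − 3·0 − t| / √25 = 6
|t| = 6·5, so t = 30 or t = −30.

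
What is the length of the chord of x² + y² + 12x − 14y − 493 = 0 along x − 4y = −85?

From the line, y = (85 + x)/4. Substituting:
17x² + 306x − 5423 = 0  ⟹  x² + 18x − 319 = 0
x = 11 or x = −29, giving (11, 24) and (−29, 14).
|(11, 24) − (−29, 14)| = √((40)² + (10)²) = 10√17.

10√17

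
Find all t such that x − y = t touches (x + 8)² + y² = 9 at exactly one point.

For a tangent, require d(centre, line) = r = 3.
|1·(−8) − 1·0 − t| / √2 = 3
|t − (−8)| = 3√2.

t = −8 ± 3√2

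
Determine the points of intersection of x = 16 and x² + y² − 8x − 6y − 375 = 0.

The line gives x = 16. Substituting into the circle:
y² − 6y − 247 = 0
y = 19 or y = −13, giving (16, 19) and (16, −13).

(16, −13) and (16, 19)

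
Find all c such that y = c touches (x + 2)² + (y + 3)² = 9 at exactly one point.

Tangency holds when the distance from the centre (−2, −3) to the line equals the radius 3:
|0·(−2) + 1·(−3) − c| / √1 = 3
|c − (−3)| = 3, so c = 0 or c = −6.

c = −6 or c = 0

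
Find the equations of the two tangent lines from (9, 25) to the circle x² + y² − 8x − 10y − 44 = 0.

Write the tangent as mx − y + (25 − m·(9)) = 0 and set its distance from the centre to √85:
(−5m − (−20))² = 85(m² + 1)
12m² + 40m − 63 = 0, so m = −9/2 or m = 7/6.
Through (9, 25) these give 9x + 2y = 131 and 7x − 6y = −87.

9x + 2y = 131 and 7x − 6y = −87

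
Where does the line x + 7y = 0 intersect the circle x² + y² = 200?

(−14, 2) and (14, −2)

Express y = (−x)/7 and substitute into the circle:
50x² − 9800 = 0  ⟹  x² − 196 = 0
x = 14 or x = −14, giving (14, −2) and (−14, 2).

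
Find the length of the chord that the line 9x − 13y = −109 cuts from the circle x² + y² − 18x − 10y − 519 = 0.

From the line, y = (109 + 9x)/13. Substituting:
250x² − 2250x − 90000 = 0  ⟹  x² − 9x − 360 = 0
x = 24 or x = −15, giving (24, 25) and (−15, −2).
Chord length = distance between (24, 25) and (−15, −2) = √2250 = 15√10.

15√10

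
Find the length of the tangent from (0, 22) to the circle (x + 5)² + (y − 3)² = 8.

3√42

With centre O = (−5, 3), |OP|² = 386 and r² = 8.
The tangent meets the radius at right angles, so tangent² = |PO|² − r² = 386 − 8 = 378.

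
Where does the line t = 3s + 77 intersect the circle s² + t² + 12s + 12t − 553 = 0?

From the line, t = 3s + 77. Substituting:
10s² + 510s + 6300 = 0  ⟹  s² + 51s + 630 = 0
s = −21 or s = −30, giving (−21, 14) and (−30, −13).

(−30, −13) and (−21, 14)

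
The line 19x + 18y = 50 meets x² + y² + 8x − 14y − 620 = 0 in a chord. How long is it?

2√685

Express y = (50 − 19x)/18 and substitute into the circle:
685x² + 5480x − 210980 = 0  ⟹  x² + 8x − 308 = 0
x = 14 or x = −22, giving (14, −12) and (−22, 26).
Chord length = distance between (14, −12) and (−22, 26) = √2740 = 2√685.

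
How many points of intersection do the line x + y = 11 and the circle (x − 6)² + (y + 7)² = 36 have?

0

Substituting the line into the circle gives 2x² − 48x + 324 = 0.
Δ = 2304 − 2592 = −288.
No real roots: the line does not meet the circle.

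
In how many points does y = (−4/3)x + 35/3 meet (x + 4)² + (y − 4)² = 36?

Centre (−4, 4), r² = 36. Distance² from centre to line = (−39)²/25 = 1521/25.
Since d² > r², the line lies outside the circle.

0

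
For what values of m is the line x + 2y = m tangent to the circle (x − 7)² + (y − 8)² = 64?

m = 23 ± 8√5

For a tangent, require d(centre, line) = r = 8.
|1·7 + 2·8 − m| / √5 = 8
|m − (23)| = 8√5.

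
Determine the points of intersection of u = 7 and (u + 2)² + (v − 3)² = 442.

(7, −16) and (7, 22)

The line gives u = 7. Substituting into the circle:
v² − 6v − 352 = 0
v = 22 or v = −16, giving (7, 22) and (7, −16).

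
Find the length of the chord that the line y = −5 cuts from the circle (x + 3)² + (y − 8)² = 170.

From the line, y = −5. Substituting:
x² + 6x + 8 = 0
x = −2 or x = −4, giving (−2, −5) and (−4, −5).
Chord length = distance between (−2, −5) and (−4, −5) = √4 = 2.

2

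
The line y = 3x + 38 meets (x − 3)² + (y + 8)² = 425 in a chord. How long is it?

7√10

Substitute y = 3x + 38:
10x² + 270x + 1700 = 0  ⟹  x² + 27x + 170 = 0
x = −10 or x = −17, giving (−10, 8) and (−17, −13).
|(−10, 8) − (−17, −13)| = √((7)² + (21)²) = 7√10.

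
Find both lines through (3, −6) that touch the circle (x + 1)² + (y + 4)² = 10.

Write the tangent as mx − y + (−6 − m·(3)) = 0 and set its distance from the centre to √10:
[m·(−4) − (2)]² = 10(m² + 1)
3m² + 8m − 3 = 0, so m = −3 or m = 1/3.
Through (3, −6) these give 3x + y = 3 and x − 3y = 21.

3x + y = 3 and x − 3y = 21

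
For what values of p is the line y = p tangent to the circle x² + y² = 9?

For a tangent, require d(centre, line) = r = 3.
|0·0 + 1·0 − p| / √1 = 3
|p| = 3, so p = 3 or p = −3.

p = −3 or p = 3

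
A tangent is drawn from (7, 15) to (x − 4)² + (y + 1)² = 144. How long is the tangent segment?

With centre O = (4, −1), |OP|² = 265 and r² = 144.
The tangent meets the radius at right angles, so tangent² = |PO|² − r² = 265 − 144 = 121.

11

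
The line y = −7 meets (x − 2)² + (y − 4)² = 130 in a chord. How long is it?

Express y = −7 and substitute into the circle:
x² − 4x − 5 = 0
x = 5 or x = −1, giving (5, −7) and (−1, −7).
|(5, −7) − (−1, −7)| = √((6)² + (0)²) = 6.

6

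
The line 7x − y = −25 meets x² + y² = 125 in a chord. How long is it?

From the line, y = 7x + 25. Substituting:
50x² + 350x + 500 = 0  ⟹  x² + 7x + 10 = 0
x = −2 or x = −5, giving (−2, 11) and (−5, −10).
Chord length = distance between (−2, 11) and (−5, −10) = √450 = 15√2.

15√2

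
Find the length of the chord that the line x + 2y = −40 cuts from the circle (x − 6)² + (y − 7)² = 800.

8√5

Centre (6, 7), r² = 800. Perpendicular distance d from centre to line = |60| / √5 = 60/√5.
Half the chord is √(r² − d²) = √(80), so the full chord is 8√5.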